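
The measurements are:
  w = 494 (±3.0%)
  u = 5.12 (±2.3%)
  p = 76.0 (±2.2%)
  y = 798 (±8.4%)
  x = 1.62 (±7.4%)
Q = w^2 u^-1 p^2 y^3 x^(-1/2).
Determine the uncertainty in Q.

2.93e+16

Since Q is a product/quotient, work with relative uncertainties:
  (2·δw/w)² = (2×0.0300)² = 0.00360;  (-1·δu/u)² = (-1×0.0230)² = 0.000529;  (2·δp/p)² = (2×0.0220)² = 0.00194;  (3·δy/y)² = (3×0.0840)² = 0.0635;  (−½·δx/x)² = (-0.5×0.0740)² = 0.00137
δQ/Q = √(0.0709) = 0.266
Q = 1.1e+17, so δQ = 0.266 × 1.1e+17 = 2.93e+16.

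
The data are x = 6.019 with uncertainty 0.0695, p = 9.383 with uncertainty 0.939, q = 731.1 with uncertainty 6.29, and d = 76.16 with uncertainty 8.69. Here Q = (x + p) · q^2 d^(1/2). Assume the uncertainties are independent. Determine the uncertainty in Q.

6.13e+06

Let u = x + p = 15.40. δu = √(δx² + δp²) = √(0.00483 + 0.882) = 0.942, so δu/u = 0.0611.
Q is then a monomial in u, q, d:
δQ/Q = √((δu/u)² + (2·δq/q)² + (½·δd/d)²) = √(0.00374 + 0.000296 + 0.00325) = 0.0854
Q = 7.184e+07, so δQ = 0.0854 × 7.184e+07 = 6.13e+06.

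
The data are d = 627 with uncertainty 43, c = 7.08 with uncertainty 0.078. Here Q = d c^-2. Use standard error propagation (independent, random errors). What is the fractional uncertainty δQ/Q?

0.0720

Since Q is a product/quotient, work with relative uncertainties:
  (1·δd/d)² = (1×0.0686)² = 0.00470;  (-2·δc/c)² = (-2×0.0110)² = 0.000485
δQ/Q = √(0.00519) = 0.0720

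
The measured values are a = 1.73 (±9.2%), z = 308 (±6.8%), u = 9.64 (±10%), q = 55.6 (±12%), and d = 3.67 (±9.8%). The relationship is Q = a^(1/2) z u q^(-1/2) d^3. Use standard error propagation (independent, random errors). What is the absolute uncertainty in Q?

Relative error in a monomial: (δQ/Q)² = Σ (nᵢ · δxᵢ/xᵢ)².
  (½·δa/a)² = (0.5×0.0920)² = 0.00212;  (1·δz/z)² = (1×0.0680)² = 0.00462;  (1·δu/u)² = (1×0.100)² = 0.0100;  (−½·δq/q)² = (-0.5×0.120)² = 0.00360;  (3·δd/d)² = (3×0.0980)² = 0.0864
δQ/Q = √(0.107) = 0.327
Q = 25900, so δQ = 0.327 × 25900 = 8460.

8460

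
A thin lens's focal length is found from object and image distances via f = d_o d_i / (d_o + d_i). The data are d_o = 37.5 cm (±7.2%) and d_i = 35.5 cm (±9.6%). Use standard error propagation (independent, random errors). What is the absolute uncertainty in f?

∂f/∂d_o = (d_i/(d_o+d_i))² = 0.236;  ∂f/∂d_i = (d_o/(d_o+d_i))² = 0.264
δf = √((∂f/∂d_o · δd_o)² + (∂f/∂d_i · δd_i)²) = √(0.408 + 0.809) = 1.10 cm

1.10 cm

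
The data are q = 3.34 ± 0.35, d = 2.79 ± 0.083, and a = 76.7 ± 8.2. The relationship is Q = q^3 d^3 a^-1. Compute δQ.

Products/powers → add relative errors in quadrature, weighted by exponent:
  (3·δq/q)² = (3×0.105)² = 0.0988;  (3·δd/d)² = (3×0.0297)² = 0.00797;  (-1·δa/a)² = (-1×0.107)² = 0.0114
δQ/Q = √(0.118) = 0.344
Q = 10.6, so δQ = 0.344 × 10.6 = 3.63.

3.63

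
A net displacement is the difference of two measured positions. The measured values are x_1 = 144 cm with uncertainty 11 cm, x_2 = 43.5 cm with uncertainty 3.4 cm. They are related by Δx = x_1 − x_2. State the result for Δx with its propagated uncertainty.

For a sum/difference, combine absolute errors in quadrature:
  (δx_1)² = 121;  (δx_2)² = 11.6
δΔx = √(133) = 11.5 cm
Δx = 100 cm.

100 ± 11.5 cm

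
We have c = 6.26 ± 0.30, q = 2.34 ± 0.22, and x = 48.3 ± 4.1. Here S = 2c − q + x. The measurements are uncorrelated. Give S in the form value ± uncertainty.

58.5 ± 4.15

For a sum/difference, combine absolute errors in quadrature:
  (2·δc)² = 0.360;  (δq)² = 0.0484;  (δx)² = 16.8
δS = √(17.2) = 4.15
S = 58.5.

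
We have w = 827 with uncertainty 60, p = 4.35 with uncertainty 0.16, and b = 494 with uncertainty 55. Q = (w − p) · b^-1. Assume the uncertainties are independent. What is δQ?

Let u = w − p = 823. δu = √(δw² + δp²) = √(3600 + 0.0256) = 60.0, so δu/u = 0.0729.
Q is then a monomial in u, b:
δQ/Q = √((δu/u)² + (-1·δb/b)²) = √(0.00532 + 0.0124) = 0.133
Q = 1.67, so δQ = 0.133 × 1.67 = 0.222.

0.222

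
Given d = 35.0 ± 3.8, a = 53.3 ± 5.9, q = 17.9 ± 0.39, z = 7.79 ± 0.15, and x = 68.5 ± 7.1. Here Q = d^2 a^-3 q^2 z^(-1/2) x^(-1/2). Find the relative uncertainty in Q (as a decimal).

Since Q is a product/quotient, work with relative uncertainties:
  (2·δd/d)² = (2×0.109)² = 0.0472;  (-3·δa/a)² = (-3×0.111)² = 0.110;  (2·δq/q)² = (2×0.0218)² = 0.00190;  (−½·δz/z)² = (-0.5×0.0193)² = 9.27e-05;  (−½·δx/x)² = (-0.5×0.104)² = 0.00269
δQ/Q = √(0.162) = 0.403

0.403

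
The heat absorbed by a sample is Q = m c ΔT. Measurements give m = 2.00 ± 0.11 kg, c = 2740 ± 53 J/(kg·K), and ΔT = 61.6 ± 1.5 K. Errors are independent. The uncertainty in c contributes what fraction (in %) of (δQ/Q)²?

(δQ/Q)² = (1·δm/m)² + (1·δc/c)² + (1·δΔT/ΔT)²
  m term: (1×0.0550)² = 0.00302
  c term: (1×0.0193)² = 0.000374
  ΔT term: (1×0.0244)² = 0.000593
Total = 0.00399. Share from c = 0.000374/0.00399 = 0.0937.

9.37%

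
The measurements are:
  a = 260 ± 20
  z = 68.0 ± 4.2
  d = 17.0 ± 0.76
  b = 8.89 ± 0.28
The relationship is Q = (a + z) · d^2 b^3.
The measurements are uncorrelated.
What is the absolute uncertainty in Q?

9.61e+06

Let u = a + z = 328. δu = √(δa² + δz²) = √(400 + 17.6) = 20.4, so δu/u = 0.0623.
Q is then a monomial in u, d, b:
δQ/Q = √((δu/u)² + (2·δd/d)² + (3·δb/b)²) = √(0.00388 + 0.00799 + 0.00893) = 0.144
Q = 6.66e+07, so δQ = 0.144 × 6.66e+07 = 9.61e+06.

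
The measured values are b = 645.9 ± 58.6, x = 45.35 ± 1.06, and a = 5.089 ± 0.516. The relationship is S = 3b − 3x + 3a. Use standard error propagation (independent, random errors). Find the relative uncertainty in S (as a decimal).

0.0968

For a sum/difference, combine absolute errors in quadrature:
  (3·δb)² = 30900;  (3·δx)² = 10.1;  (3·δa)² = 2.40
δS = √(30900) = 176
S = 1817, so δS/S = 176/1817 = 0.0968.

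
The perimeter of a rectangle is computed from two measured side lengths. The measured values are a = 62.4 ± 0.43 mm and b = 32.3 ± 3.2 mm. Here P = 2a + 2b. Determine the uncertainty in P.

6.46 mm

Sums and differences: (δP)² = Σ (cᵢ δxᵢ)².
  (2·δa)² = 0.740;  (2·δb)² = 41.0
δP = √(41.7) = 6.46 mm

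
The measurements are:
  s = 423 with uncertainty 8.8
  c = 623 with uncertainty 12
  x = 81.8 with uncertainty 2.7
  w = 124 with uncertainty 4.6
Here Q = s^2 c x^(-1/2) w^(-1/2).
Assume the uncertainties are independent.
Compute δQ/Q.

0.0521

For a monomial Q ∝ s^2, c, x^(-1/2), w^(-1/2), fractional errors add in quadrature:
  (2·δs/s)² = (2×0.0208)² = 0.00173;  (1·δc/c)² = (1×0.0193)² = 0.000371;  (−½·δx/x)² = (-0.5×0.0330)² = 0.000272;  (−½·δw/w)² = (-0.5×0.0371)² = 0.000344
δQ/Q = √(0.00272) = 0.0521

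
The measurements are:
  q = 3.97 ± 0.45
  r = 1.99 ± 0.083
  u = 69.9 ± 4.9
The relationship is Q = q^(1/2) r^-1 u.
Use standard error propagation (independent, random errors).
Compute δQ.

Since Q is a product/quotient, work with relative uncertainties:
  (½·δq/q)² = (0.5×0.113)² = 0.00321;  (-1·δr/r)² = (-1×0.0417)² = 0.00174;  (1·δu/u)² = (1×0.0701)² = 0.00491
δQ/Q = √(0.00987) = 0.0993
Q = 70.0, so δQ = 0.0993 × 70.0 = 6.95.

6.95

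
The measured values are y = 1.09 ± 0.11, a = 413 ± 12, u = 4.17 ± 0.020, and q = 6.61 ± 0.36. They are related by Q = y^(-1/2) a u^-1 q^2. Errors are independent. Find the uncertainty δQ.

512

Each factor contributes (exponent × relative error)² to (δQ/Q)²:
  (−½·δy/y)² = (-0.5×0.101)² = 0.00255;  (1·δa/a)² = (1×0.0291)² = 0.000844;  (-1·δu/u)² = (-1×0.00480)² = 2.3e-05;  (2·δq/q)² = (2×0.0545)² = 0.0119
δQ/Q = √(0.0153) = 0.124
Q = 4140, so δQ = 0.124 × 4140 = 512.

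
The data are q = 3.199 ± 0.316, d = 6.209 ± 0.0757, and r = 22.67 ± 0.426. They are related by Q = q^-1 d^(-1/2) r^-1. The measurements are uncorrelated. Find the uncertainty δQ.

For a monomial Q ∝ q^-1, d^(-1/2), r^-1, fractional errors add in quadrature:
  (-1·δq/q)² = (-1×0.0988)² = 0.00976;  (−½·δd/d)² = (-0.5×0.0122)² = 3.72e-05;  (-1·δr/r)² = (-1×0.0188)² = 0.000353
δQ/Q = √(0.0101) = 0.101
Q = 0.005534, so δQ = 0.101 × 0.005534 = 0.000557.

0.000557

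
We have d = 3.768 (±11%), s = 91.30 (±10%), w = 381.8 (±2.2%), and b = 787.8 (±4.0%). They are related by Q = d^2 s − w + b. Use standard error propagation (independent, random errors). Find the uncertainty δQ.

315

Let p = d^2·s = 1296. δp/p = √((2·δd/d)² + (1·δs/s)²) = √(0.0484 + 0.0100) = 0.242, so δp = 313.
Q = p − w + b: δQ = √(δp² + δw² + δb²) = √(98100 + 70.6 + 993) = 315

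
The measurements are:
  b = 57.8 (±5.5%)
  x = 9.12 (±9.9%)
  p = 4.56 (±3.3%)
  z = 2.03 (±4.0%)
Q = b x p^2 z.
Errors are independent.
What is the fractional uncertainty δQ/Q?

0.137

For a monomial Q ∝ b, x, p^2, z, fractional errors add in quadrature:
  (1·δb/b)² = (1×0.0550)² = 0.00302;  (1·δx/x)² = (1×0.0990)² = 0.00980;  (2·δp/p)² = (2×0.0330)² = 0.00436;  (1·δz/z)² = (1×0.0400)² = 0.00160
δQ/Q = √(0.0188) = 0.137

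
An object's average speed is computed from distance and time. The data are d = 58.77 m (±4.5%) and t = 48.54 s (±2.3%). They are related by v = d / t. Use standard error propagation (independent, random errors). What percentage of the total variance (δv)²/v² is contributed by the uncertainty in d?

(δv/v)² = (1·δd/d)² + (-1·δt/t)²
  d term: (1×0.0450)² = 0.00202
  t term: (-1×0.0230)² = 0.000529
Total = 0.00255. Share from d = 0.00202/0.00255 = 0.793.

79.3%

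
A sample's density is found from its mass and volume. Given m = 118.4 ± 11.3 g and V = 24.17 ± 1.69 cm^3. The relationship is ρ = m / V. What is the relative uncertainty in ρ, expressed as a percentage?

Since ρ is a product/quotient, work with relative uncertainties:
  (1·δm/m)² = (1×0.0954)² = 0.00911;  (-1·δV/V)² = (-1×0.0699)² = 0.00489
δρ/ρ = √(0.0140) = 0.118

11.8%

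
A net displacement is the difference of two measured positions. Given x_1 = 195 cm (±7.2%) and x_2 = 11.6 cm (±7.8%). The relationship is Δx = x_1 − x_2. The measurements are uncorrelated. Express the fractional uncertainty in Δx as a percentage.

Sums and differences: (δΔx)² = Σ (cᵢ δxᵢ)².
  (δx_1)² = 197;  (δx_2)² = 0.819
δΔx = √(198) = 14.1 cm
Δx = 183 cm, so δΔx/Δx = 14.1/183 = 0.0767.

7.67%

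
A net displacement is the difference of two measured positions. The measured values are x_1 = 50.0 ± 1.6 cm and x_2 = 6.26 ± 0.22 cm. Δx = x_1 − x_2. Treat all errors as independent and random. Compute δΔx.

1.62 cm

Each term contributes (cᵢ δxᵢ)² to (δΔx)²:
  (δx_1)² = 2.56;  (δx_2)² = 0.0484
δΔx = √(2.61) = 1.62 cm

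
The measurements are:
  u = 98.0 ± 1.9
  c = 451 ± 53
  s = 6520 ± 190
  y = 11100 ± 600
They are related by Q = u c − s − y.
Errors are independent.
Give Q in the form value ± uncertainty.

26600 ± 5300

Let p = u·c = 44200. δp/p = √((1·δu/u)² + (1·δc/c)²) = √(0.000376 + 0.0138) = 0.119, so δp = 5260.
Q = p − s − y: δQ = √(δp² + δs² + δy²) = √(2.77e+07 + 36100 + 3.6e+05) = 5300
Q = 26600.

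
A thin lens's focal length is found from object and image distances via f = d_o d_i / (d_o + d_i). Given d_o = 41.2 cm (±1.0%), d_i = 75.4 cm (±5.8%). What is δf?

∂f/∂d_o = (d_i/(d_o+d_i))² = 0.418;  ∂f/∂d_i = (d_o/(d_o+d_i))² = 0.125
δf = √((∂f/∂d_o · δd_o)² + (∂f/∂d_i · δd_i)²) = √(0.0297 + 0.298) = 0.573 cm

0.573 cm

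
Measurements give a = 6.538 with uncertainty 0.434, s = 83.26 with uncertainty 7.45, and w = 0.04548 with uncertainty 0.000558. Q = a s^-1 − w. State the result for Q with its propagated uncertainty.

0.03305 ± 0.00877

Let p = a·s^-1 = 0.07853. δp/p = √((1·δa/a)² + (-1·δs/s)²) = √(0.00441 + 0.00801) = 0.111, so δp = 0.00875.
Q = p − w: δQ = √(δp² + δw²) = √(7.65e-05 + 3.11e-07) = 0.00877
Q = 0.03305.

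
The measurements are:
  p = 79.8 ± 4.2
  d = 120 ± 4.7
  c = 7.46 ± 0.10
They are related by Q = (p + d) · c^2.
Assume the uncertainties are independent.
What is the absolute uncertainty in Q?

Let u = p + d = 200. δu = √(δp² + δd²) = √(17.6 + 22.1) = 6.30, so δu/u = 0.0315.
Q is then a monomial in u, c:
δQ/Q = √((δu/u)² + (2·δc/c)²) = √(0.000995 + 0.000719) = 0.0414
Q = 11100, so δQ = 0.0414 × 11100 = 460.

460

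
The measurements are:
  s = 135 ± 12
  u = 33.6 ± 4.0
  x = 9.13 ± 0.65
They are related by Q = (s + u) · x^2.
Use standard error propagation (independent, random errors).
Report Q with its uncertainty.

Let w = s + u = 169. δw = √(δs² + δu²) = √(144 + 16.0) = 12.6, so δw/w = 0.0750.
Q is then a monomial in w, x:
δQ/Q = √((δw/w)² + (2·δx/x)²) = √(0.00563 + 0.0203) = 0.161
Q = 14100, so δQ = 0.161 × 14100 = 2260.

14100 ± 2260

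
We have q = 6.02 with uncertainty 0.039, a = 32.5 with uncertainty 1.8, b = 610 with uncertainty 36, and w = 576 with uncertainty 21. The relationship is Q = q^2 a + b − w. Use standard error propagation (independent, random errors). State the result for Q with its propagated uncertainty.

Let p = q^2·a = 1180. δp/p = √((2·δq/q)² + (1·δa/a)²) = √(0.000168 + 0.00307) = 0.0569, so δp = 67.0.
Q = p + b − w: δQ = √(δp² + δb² + δw²) = √(4490 + 1300 + 441) = 78.9
Q = 1210.

1210 ± 78.9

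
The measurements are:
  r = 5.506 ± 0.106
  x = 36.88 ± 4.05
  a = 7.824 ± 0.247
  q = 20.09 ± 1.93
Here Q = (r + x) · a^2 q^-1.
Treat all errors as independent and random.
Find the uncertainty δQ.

19.3

Let u = r + x = 42.39. δu = √(δr² + δx²) = √(0.0112 + 16.4) = 4.05, so δu/u = 0.0956.
Q is then a monomial in u, a, q:
δQ/Q = √((δu/u)² + (2·δa/a)² + (-1·δq/q)²) = √(0.00914 + 0.00399 + 0.00923) = 0.150
Q = 129.2, so δQ = 0.150 × 129.2 = 19.3.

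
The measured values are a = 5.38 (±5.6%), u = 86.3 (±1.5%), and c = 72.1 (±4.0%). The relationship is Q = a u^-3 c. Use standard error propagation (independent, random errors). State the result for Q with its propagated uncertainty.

(6.04 ± 0.496) × 10^-4

Relative error in a monomial: (δQ/Q)² = Σ (nᵢ · δxᵢ/xᵢ)².
  (1·δa/a)² = (1×0.0560)² = 0.00314;  (-3·δu/u)² = (-3×0.0150)² = 0.00202;  (1·δc/c)² = (1×0.0400)² = 0.00160
δQ/Q = √(0.00676) = 0.0822
Q = 0.000604, so δQ = 0.0822 × 0.000604 = 4.96e-05.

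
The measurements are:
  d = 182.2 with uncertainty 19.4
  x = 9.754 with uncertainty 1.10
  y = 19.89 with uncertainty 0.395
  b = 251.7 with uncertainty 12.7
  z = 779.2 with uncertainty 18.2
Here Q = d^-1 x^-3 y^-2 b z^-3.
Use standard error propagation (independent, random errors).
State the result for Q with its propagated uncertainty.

Q is a product of powers, so relative uncertainties combine in quadrature:
  (-1·δd/d)² = (-1×0.106)² = 0.0113;  (-3·δx/x)² = (-3×0.113)² = 0.114;  (-2·δy/y)² = (-2×0.0199)² = 0.00158;  (1·δb/b)² = (1×0.0505)² = 0.00255;  (-3·δz/z)² = (-3×0.0234)² = 0.00491
δQ/Q = √(0.135) = 0.367
Q = 7.954e-15, so δQ = 0.367 × 7.954e-15 = 2.92e-15.

(7.954 ± 2.92) × 10^-15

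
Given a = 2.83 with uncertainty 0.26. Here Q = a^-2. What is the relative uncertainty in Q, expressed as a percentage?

Q ∝ a^-2, so δQ/Q = |-2| · δa/a = 2 × 0.0919 = 0.184.

18.4%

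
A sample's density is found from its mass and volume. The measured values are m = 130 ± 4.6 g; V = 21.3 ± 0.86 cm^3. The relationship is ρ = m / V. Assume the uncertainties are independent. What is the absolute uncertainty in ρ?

0.328 g/cm^3

Since ρ is a product/quotient, work with relative uncertainties:
  (1·δm/m)² = (1×0.0354)² = 0.00125;  (-1·δV/V)² = (-1×0.0404)² = 0.00163
δρ/ρ = √(0.00288) = 0.0537
ρ = 6.10 g/cm^3, so δρ = 0.0537 × 6.10 = 0.328 g/cm^3.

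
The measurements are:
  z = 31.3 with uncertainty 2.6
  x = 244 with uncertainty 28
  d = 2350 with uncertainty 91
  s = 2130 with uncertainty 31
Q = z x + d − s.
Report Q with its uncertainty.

7860 ± 1090

Let p = z·x = 7640. δp/p = √((1·δz/z)² + (1·δx/x)²) = √(0.00690 + 0.0132) = 0.142, so δp = 1080.
Q = p + d − s: δQ = √(δp² + δd² + δs²) = √(1.17e+06 + 8280 + 961) = 1090
Q = 7860.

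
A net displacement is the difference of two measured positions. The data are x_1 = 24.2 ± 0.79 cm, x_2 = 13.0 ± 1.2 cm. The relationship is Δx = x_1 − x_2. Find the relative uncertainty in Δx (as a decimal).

0.128

For a sum/difference, combine absolute errors in quadrature:
  (δx_1)² = 0.624;  (δx_2)² = 1.44
δΔx = √(2.06) = 1.44 cm
Δx = 11.2 cm, so δΔx/Δx = 1.44/11.2 = 0.128.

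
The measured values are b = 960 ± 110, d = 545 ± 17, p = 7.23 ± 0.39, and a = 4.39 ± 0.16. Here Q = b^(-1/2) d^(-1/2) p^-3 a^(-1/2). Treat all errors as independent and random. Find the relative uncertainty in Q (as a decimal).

0.173

Each factor contributes (exponent × relative error)² to (δQ/Q)²:
  (−½·δb/b)² = (-0.5×0.115)² = 0.00328;  (−½·δd/d)² = (-0.5×0.0312)² = 0.000243;  (-3·δp/p)² = (-3×0.0539)² = 0.0262;  (−½·δa/a)² = (-0.5×0.0364)² = 0.000332
δQ/Q = √(0.0300) = 0.173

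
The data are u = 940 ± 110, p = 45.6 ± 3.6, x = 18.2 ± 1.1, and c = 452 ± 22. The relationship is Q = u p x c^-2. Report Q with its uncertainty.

Q is a product of powers, so relative uncertainties combine in quadrature:
  (1·δu/u)² = (1×0.117)² = 0.0137;  (1·δp/p)² = (1×0.0789)² = 0.00623;  (1·δx/x)² = (1×0.0604)² = 0.00365;  (-2·δc/c)² = (-2×0.0487)² = 0.00948
δQ/Q = √(0.0331) = 0.182
Q = 3.82, so δQ = 0.182 × 3.82 = 0.694.

3.82 ± 0.694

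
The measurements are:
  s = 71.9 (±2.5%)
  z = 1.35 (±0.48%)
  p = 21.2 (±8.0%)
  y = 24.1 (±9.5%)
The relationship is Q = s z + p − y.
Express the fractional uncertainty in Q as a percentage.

4.01%

Let w = s·z = 97.1. δw/w = √((1·δs/s)² + (1·δz/z)²) = √(0.000625 + 2.3e-05) = 0.0255, so δw = 2.47.
Q = w + p − y: δQ = √(δw² + δp² + δy²) = √(6.11 + 2.88 + 5.24) = 3.77
Q = 94.2, so δQ/Q = 3.77/94.2 = 0.0401.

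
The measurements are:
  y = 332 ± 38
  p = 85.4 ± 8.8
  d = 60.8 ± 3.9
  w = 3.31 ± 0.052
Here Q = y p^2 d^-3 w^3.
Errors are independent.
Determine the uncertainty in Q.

120

Q is a product of powers, so relative uncertainties combine in quadrature:
  (1·δy/y)² = (1×0.114)² = 0.0131;  (2·δp/p)² = (2×0.103)² = 0.0425;  (-3·δd/d)² = (-3×0.0641)² = 0.0370;  (3·δw/w)² = (3×0.0157)² = 0.00222
δQ/Q = √(0.0948) = 0.308
Q = 391, so δQ = 0.308 × 391 = 120.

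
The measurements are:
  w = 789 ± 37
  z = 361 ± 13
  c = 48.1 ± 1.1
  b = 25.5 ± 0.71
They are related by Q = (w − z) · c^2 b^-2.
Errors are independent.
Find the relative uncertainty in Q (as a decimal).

Let u = w − z = 428. δu = √(δw² + δz²) = √(1370 + 169) = 39.2, so δu/u = 0.0916.
Q is then a monomial in u, c, b:
δQ/Q = √((δu/u)² + (2·δc/c)² + (-2·δb/b)²) = √(0.00840 + 0.00209 + 0.00310) = 0.117

0.117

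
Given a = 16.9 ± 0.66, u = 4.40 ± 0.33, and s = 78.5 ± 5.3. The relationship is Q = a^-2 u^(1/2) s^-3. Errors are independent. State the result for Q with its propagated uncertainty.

(1.52 ± 0.334) × 10^-8

Q is a product of powers, so relative uncertainties combine in quadrature:
  (-2·δa/a)² = (-2×0.0391)² = 0.00610;  (½·δu/u)² = (0.5×0.0750)² = 0.00141;  (-3·δs/s)² = (-3×0.0675)² = 0.0410
δQ/Q = √(0.0485) = 0.220
Q = 1.52e-08, so δQ = 0.220 × 1.52e-08 = 3.34e-09.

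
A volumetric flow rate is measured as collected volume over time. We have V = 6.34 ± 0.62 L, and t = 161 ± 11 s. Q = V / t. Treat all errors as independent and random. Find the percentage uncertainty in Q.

For a monomial Q ∝ V, t^-1, fractional errors add in quadrature:
  (1·δV/V)² = (1×0.0978)² = 0.00956;  (-1·δt/t)² = (-1×0.0683)² = 0.00467
δQ/Q = √(0.0142) = 0.119

11.9%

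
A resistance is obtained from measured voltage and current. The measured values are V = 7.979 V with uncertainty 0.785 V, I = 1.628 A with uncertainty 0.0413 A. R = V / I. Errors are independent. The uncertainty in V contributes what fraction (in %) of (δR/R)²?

(δR/R)² = (1·δV/V)² + (-1·δI/I)²
  V term: (1×0.0984)² = 0.00968
  I term: (-1×0.0254)² = 0.000644
Total = 0.0103. Share from V = 0.00968/0.0103 = 0.938.

93.8%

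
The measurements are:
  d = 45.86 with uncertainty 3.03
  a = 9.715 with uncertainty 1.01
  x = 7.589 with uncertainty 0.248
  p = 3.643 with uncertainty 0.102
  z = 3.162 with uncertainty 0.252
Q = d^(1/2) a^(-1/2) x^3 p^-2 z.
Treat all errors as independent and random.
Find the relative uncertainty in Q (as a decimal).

0.151

Products/powers → add relative errors in quadrature, weighted by exponent:
  (½·δd/d)² = (0.5×0.0661)² = 0.00109;  (−½·δa/a)² = (-0.5×0.104)² = 0.00270;  (3·δx/x)² = (3×0.0327)² = 0.00961;  (-2·δp/p)² = (-2×0.0280)² = 0.00314;  (1·δz/z)² = (1×0.0797)² = 0.00635
δQ/Q = √(0.0229) = 0.151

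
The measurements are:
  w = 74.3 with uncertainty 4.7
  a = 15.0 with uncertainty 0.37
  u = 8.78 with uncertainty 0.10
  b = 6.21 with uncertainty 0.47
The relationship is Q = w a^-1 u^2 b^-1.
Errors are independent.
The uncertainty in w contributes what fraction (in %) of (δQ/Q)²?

36.9%

(δQ/Q)² = (1·δw/w)² + (-1·δa/a)² + (2·δu/u)² + (-1·δb/b)²
  w term: (1×0.0633)² = 0.00400
  a term: (-1×0.0247)² = 0.000608
  u term: (2×0.0114)² = 0.000519
  b term: (-1×0.0757)² = 0.00573
Total = 0.0109. Share from w = 0.00400/0.0109 = 0.369.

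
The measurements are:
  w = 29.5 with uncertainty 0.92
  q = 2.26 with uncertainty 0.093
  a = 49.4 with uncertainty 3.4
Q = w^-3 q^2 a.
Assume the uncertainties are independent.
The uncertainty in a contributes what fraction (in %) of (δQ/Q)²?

(δQ/Q)² = (-3·δw/w)² + (2·δq/q)² + (1·δa/a)²
  w term: (-3×0.0312)² = 0.00875
  q term: (2×0.0412)² = 0.00677
  a term: (1×0.0688)² = 0.00474
Total = 0.0203. Share from a = 0.00474/0.0203 = 0.234.

23.4%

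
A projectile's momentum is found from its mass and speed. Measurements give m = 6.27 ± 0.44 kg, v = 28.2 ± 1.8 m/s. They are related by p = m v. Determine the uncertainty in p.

16.8 kg·m/s

Each factor contributes (exponent × relative error)² to (δp/p)²:
  (1·δm/m)² = (1×0.0702)² = 0.00492;  (1·δv/v)² = (1×0.0638)² = 0.00407
δp/p = √(0.00900) = 0.0949
p = 177 kg·m/s, so δp = 0.0949 × 177 = 16.8 kg·m/s.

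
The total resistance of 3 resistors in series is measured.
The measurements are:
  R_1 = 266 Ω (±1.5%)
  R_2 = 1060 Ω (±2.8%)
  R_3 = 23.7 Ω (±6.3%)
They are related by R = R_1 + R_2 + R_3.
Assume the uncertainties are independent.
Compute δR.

For a sum/difference, combine absolute errors in quadrature:
  (δR_1)² = 15.9;  (δR_2)² = 881;  (δR_3)² = 2.23
δR = √(899) = 30.0 Ω

30.0 Ω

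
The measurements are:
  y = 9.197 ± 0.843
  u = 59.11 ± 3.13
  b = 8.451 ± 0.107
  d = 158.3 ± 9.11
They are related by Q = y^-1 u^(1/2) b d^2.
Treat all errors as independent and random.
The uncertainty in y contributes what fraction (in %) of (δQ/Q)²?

37.3%

(δQ/Q)² = (-1·δy/y)² + (½·δu/u)² + (1·δb/b)² + (2·δd/d)²
  y term: (-1×0.0917)² = 0.00840
  u term: (0.5×0.0530)² = 0.000701
  b term: (1×0.0127)² = 0.000160
  d term: (2×0.0575)² = 0.0132
Total = 0.0225. Share from y = 0.00840/0.0225 = 0.373.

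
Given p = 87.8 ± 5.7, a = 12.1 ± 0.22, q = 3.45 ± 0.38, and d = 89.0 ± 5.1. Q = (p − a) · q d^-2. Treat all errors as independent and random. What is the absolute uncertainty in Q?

0.00580

Let u = p − a = 75.7. δu = √(δp² + δa²) = √(32.5 + 0.0484) = 5.70, so δu/u = 0.0754.
Q is then a monomial in u, q, d:
δQ/Q = √((δu/u)² + (1·δq/q)² + (-2·δd/d)²) = √(0.00568 + 0.0121 + 0.0131) = 0.176
Q = 0.0330, so δQ = 0.176 × 0.0330 = 0.00580.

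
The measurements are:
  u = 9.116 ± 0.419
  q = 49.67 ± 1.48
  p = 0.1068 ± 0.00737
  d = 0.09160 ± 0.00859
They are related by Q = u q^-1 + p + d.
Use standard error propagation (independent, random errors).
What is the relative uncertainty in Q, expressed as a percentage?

3.96%

Let w = u·q^-1 = 0.1835. δw/w = √((1·δu/u)² + (-1·δq/q)²) = √(0.00211 + 0.000888) = 0.0548, so δw = 0.0101.
Q = w + p + d: δQ = √(δw² + δp² + δd²) = √(0.000101 + 5.43e-05 + 7.38e-05) = 0.0151
Q = 0.3819, so δQ/Q = 0.0151/0.3819 = 0.0396.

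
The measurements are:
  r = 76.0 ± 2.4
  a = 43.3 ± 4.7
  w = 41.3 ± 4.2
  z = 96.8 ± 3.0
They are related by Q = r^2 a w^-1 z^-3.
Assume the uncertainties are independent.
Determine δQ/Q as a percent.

18.6%

For a monomial Q ∝ r^2, a, w^-1, z^-3, fractional errors add in quadrature:
  (2·δr/r)² = (2×0.0316)² = 0.00399;  (1·δa/a)² = (1×0.109)² = 0.0118;  (-1·δw/w)² = (-1×0.102)² = 0.0103;  (-3·δz/z)² = (-3×0.0310)² = 0.00864
δQ/Q = √(0.0348) = 0.186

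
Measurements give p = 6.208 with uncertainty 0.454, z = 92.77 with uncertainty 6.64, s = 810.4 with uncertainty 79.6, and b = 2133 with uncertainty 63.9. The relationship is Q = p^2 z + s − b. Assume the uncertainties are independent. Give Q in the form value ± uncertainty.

Let w = p^2·z = 3575. δw/w = √((2·δp/p)² + (1·δz/z)²) = √(0.0214 + 0.00512) = 0.163, so δw = 582.
Q = w + s − b: δQ = √(δw² + δs² + δb²) = √(3.39e+05 + 6340 + 4080) = 591
Q = 2253.

2253 ± 591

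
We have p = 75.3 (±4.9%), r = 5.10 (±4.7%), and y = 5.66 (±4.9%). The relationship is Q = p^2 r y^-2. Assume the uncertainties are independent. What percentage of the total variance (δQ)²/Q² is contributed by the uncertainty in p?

(δQ/Q)² = (2·δp/p)² + (1·δr/r)² + (-2·δy/y)²
  p term: (2×0.0490)² = 0.00960
  r term: (1×0.0470)² = 0.00221
  y term: (-2×0.0490)² = 0.00960
Total = 0.0214. Share from p = 0.00960/0.0214 = 0.448.

44.8%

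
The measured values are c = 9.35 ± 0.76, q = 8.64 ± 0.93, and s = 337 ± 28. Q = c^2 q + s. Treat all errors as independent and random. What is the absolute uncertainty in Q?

Let p = c^2·q = 755. δp/p = √((2·δc/c)² + (1·δq/q)²) = √(0.0264 + 0.0116) = 0.195, so δp = 147.
Q = p + s: δQ = √(δp² + δs²) = √(21700 + 784) = 150

150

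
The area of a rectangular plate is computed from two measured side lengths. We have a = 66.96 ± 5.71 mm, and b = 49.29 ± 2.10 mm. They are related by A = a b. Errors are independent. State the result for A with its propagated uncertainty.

A is a product of powers, so relative uncertainties combine in quadrature:
  (1·δa/a)² = (1×0.0853)² = 0.00727;  (1·δb/b)² = (1×0.0426)² = 0.00182
δA/A = √(0.00909) = 0.0953
A = 3300 mm^2, so δA = 0.0953 × 3300 = 315 mm^2.

3300 ± 315 mm^2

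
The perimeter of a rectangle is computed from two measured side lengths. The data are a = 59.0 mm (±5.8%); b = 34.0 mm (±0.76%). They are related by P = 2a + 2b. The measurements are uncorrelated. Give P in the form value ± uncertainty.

186 ± 6.86 mm

Each term contributes (cᵢ δxᵢ)² to (δP)²:
  (2·δa)² = 46.8;  (2·δb)² = 0.267
δP = √(47.1) = 6.86 mm
P = 186 mm.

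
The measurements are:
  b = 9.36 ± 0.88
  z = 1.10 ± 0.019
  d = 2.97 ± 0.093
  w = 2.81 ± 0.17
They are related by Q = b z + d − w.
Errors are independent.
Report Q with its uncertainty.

10.5 ± 1.00

Let p = b·z = 10.3. δp/p = √((1·δb/b)² + (1·δz/z)²) = √(0.00884 + 0.000298) = 0.0956, so δp = 0.984.
Q = p + d − w: δQ = √(δp² + δd² + δw²) = √(0.969 + 0.00865 + 0.0289) = 1.00
Q = 10.5.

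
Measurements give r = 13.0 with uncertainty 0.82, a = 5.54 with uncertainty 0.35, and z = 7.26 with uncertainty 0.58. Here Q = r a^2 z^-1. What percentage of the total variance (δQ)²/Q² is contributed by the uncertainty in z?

(δQ/Q)² = (1·δr/r)² + (2·δa/a)² + (-1·δz/z)²
  r term: (1×0.0631)² = 0.00398
  a term: (2×0.0632)² = 0.0160
  z term: (-1×0.0799)² = 0.00638
Total = 0.0263. Share from z = 0.00638/0.0263 = 0.242.

24.2%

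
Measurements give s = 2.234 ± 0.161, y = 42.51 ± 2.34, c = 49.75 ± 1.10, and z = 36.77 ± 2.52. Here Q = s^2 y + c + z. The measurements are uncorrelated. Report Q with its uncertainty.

298.7 ± 32.8

Let p = s^2·y = 212.2. δp/p = √((2·δs/s)² + (1·δy/y)²) = √(0.0208 + 0.00303) = 0.154, so δp = 32.7.
Q = p + c + z: δQ = √(δp² + δc² + δz²) = √(1070 + 1.21 + 6.35) = 32.8
Q = 298.7.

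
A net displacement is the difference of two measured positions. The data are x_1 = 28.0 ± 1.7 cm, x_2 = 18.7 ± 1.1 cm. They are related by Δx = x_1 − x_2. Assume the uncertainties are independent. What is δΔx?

For a sum/difference, combine absolute errors in quadrature:
  (δx_1)² = 2.89;  (δx_2)² = 1.21
δΔx = √(4.10) = 2.02 cm

2.02 cm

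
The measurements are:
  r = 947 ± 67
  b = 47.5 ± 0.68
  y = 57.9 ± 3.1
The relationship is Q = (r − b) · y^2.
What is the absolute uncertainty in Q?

3.93e+05

Let u = r − b = 900. δu = √(δr² + δb²) = √(4490 + 0.462) = 67.0, so δu/u = 0.0745.
Q is then a monomial in u, y:
δQ/Q = √((δu/u)² + (2·δy/y)²) = √(0.00555 + 0.0115) = 0.130
Q = 3.02e+06, so δQ = 0.130 × 3.02e+06 = 3.93e+05.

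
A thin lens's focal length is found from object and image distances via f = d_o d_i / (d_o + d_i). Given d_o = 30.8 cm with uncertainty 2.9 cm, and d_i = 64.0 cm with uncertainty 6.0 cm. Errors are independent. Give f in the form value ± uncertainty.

20.8 ± 1.47 cm

∂f/∂d_o = (d_i/(d_o+d_i))² = 0.456;  ∂f/∂d_i = (d_o/(d_o+d_i))² = 0.106
δf = √((∂f/∂d_o · δd_o)² + (∂f/∂d_i · δd_i)²) = √(1.75 + 0.401) = 1.47 cm
f = 20.8 cm.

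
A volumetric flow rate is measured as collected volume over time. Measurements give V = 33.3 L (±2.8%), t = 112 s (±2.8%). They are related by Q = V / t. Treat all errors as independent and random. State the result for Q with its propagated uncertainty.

0.297 ± 0.0118 L/s

Q is a product of powers, so relative uncertainties combine in quadrature:
  (1·δV/V)² = (1×0.0280)² = 0.000784;  (-1·δt/t)² = (-1×0.0280)² = 0.000784
δQ/Q = √(0.00157) = 0.0396
Q = 0.297 L/s, so δQ = 0.0396 × 0.297 = 0.0118 L/s.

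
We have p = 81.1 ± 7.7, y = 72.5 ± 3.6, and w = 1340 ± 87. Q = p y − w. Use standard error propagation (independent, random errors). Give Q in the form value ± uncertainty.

4540 ± 636

Let h = p·y = 5880. δh/h = √((1·δp/p)² + (1·δy/y)²) = √(0.00901 + 0.00247) = 0.107, so δh = 630.
Q = h − w: δQ = √(δh² + δw²) = √(3.97e+05 + 7570) = 636
Q = 4540.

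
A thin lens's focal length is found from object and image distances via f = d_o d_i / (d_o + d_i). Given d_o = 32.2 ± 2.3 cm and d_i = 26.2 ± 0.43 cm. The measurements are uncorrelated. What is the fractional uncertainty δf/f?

∂f/∂d_o = (d_i/(d_o+d_i))² = 0.201;  ∂f/∂d_i = (d_o/(d_o+d_i))² = 0.304
δf = √((∂f/∂d_o · δd_o)² + (∂f/∂d_i · δd_i)²) = √(0.214 + 0.0171) = 0.481 cm
f = 14.4 cm, so δf/f = 0.481/14.4 = 0.0333.

0.0333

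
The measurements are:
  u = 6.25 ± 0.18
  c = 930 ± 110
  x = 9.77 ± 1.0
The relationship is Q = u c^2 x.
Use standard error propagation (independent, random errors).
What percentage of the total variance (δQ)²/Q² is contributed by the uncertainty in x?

(δQ/Q)² = (1·δu/u)² + (2·δc/c)² + (1·δx/x)²
  u term: (1×0.0288)² = 0.000829
  c term: (2×0.118)² = 0.0560
  x term: (1×0.102)² = 0.0105
Total = 0.0673. Share from x = 0.0105/0.0673 = 0.156.

15.6%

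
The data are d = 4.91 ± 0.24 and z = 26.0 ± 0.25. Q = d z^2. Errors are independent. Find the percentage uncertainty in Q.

Since Q is a product/quotient, work with relative uncertainties:
  (1·δd/d)² = (1×0.0489)² = 0.00239;  (2·δz/z)² = (2×0.00962)² = 0.000370
δQ/Q = √(0.00276) = 0.0525

5.25%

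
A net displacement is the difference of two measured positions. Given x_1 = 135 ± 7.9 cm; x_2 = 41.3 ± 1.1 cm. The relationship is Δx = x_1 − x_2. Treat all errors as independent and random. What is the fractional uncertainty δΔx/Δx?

Absolute uncertainties add in quadrature for a linear combination:
  (δx_1)² = 62.4;  (δx_2)² = 1.21
δΔx = √(63.6) = 7.98 cm
Δx = 93.7 cm, so δΔx/Δx = 7.98/93.7 = 0.0851.

0.0851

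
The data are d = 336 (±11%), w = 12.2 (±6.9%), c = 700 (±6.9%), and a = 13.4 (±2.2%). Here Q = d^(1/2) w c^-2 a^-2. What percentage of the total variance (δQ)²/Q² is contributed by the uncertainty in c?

(δQ/Q)² = (½·δd/d)² + (1·δw/w)² + (-2·δc/c)² + (-2·δa/a)²
  d term: (0.5×0.110)² = 0.00302
  w term: (1×0.0690)² = 0.00476
  c term: (-2×0.0690)² = 0.0190
  a term: (-2×0.0220)² = 0.00194
Total = 0.0288. Share from c = 0.0190/0.0288 = 0.662.

66.2%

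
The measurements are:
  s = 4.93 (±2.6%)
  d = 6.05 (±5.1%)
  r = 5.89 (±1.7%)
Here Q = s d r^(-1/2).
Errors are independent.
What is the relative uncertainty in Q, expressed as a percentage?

Each factor contributes (exponent × relative error)² to (δQ/Q)²:
  (1·δs/s)² = (1×0.0260)² = 0.000676;  (1·δd/d)² = (1×0.0510)² = 0.00260;  (−½·δr/r)² = (-0.5×0.0170)² = 7.23e-05
δQ/Q = √(0.00335) = 0.0579

5.79%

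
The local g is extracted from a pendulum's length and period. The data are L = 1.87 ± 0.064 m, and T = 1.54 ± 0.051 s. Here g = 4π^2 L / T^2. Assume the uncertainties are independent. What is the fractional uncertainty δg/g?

0.0746

Since g is a product/quotient, work with relative uncertainties:
  (1·δL/L)² = (1×0.0342)² = 0.00117;  (-2·δT/T)² = (-2×0.0331)² = 0.00439
δg/g = √(0.00556) = 0.0746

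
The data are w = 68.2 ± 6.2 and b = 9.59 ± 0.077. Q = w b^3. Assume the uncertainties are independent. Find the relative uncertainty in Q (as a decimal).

Since Q is a product/quotient, work with relative uncertainties:
  (1·δw/w)² = (1×0.0909)² = 0.00826;  (3·δb/b)² = (3×0.00803)² = 0.000580
δQ/Q = √(0.00884) = 0.0940

0.0940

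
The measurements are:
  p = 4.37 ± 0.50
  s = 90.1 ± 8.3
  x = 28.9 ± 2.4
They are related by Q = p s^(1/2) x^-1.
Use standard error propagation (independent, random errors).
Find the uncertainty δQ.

0.213

Since Q is a product/quotient, work with relative uncertainties:
  (1·δp/p)² = (1×0.114)² = 0.0131;  (½·δs/s)² = (0.5×0.0921)² = 0.00212;  (-1·δx/x)² = (-1×0.0830)² = 0.00690
δQ/Q = √(0.0221) = 0.149
Q = 1.44, so δQ = 0.149 × 1.44 = 0.213.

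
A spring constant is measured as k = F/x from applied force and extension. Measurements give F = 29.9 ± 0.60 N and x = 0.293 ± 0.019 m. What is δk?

Since k is a product/quotient, work with relative uncertainties:
  (1·δF/F)² = (1×0.0201)² = 0.000403;  (-1·δx/x)² = (-1×0.0648)² = 0.00421
δk/k = √(0.00461) = 0.0679
k = 102 N/m, so δk = 0.0679 × 102 = 6.93 N/m.

6.93 N/m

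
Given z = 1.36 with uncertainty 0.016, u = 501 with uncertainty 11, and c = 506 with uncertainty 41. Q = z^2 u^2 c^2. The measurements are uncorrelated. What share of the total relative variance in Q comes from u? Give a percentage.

6.71%

(δQ/Q)² = (2·δz/z)² + (2·δu/u)² + (2·δc/c)²
  z term: (2×0.0118)² = 0.000554
  u term: (2×0.0220)² = 0.00193
  c term: (2×0.0810)² = 0.0263
Total = 0.0287. Share from u = 0.00193/0.0287 = 0.0671.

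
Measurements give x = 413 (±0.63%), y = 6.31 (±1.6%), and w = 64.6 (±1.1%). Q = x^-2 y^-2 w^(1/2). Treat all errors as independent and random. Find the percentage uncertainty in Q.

Relative error in a monomial: (δQ/Q)² = Σ (nᵢ · δxᵢ/xᵢ)².
  (-2·δx/x)² = (-2×0.00630)² = 0.000159;  (-2·δy/y)² = (-2×0.0160)² = 0.00102;  (½·δw/w)² = (0.5×0.0110)² = 3.03e-05
δQ/Q = √(0.00121) = 0.0348

3.48%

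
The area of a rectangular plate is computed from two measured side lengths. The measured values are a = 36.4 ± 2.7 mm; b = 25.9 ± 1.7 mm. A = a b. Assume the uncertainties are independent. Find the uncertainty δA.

For a monomial A ∝ a, b, fractional errors add in quadrature:
  (1·δa/a)² = (1×0.0742)² = 0.00550;  (1·δb/b)² = (1×0.0656)² = 0.00431
δA/A = √(0.00981) = 0.0990
A = 943 mm^2, so δA = 0.0990 × 943 = 93.4 mm^2.

93.4 mm^2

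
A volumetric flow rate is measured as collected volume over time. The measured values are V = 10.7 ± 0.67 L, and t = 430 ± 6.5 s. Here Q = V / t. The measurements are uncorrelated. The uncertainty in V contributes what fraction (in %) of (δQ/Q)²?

(δQ/Q)² = (1·δV/V)² + (-1·δt/t)²
  V term: (1×0.0626)² = 0.00392
  t term: (-1×0.0151)² = 0.000229
Total = 0.00415. Share from V = 0.00392/0.00415 = 0.945.

94.5%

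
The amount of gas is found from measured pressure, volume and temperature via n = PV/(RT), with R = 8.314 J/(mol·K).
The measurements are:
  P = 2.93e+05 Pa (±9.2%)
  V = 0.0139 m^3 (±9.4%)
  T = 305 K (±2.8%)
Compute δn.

Relative error in a monomial: (δn/n)² = Σ (nᵢ · δxᵢ/xᵢ)².
  (1·δP/P)² = (1×0.0920)² = 0.00846;  (1·δV/V)² = (1×0.0940)² = 0.00884;  (-1·δT/T)² = (-1×0.0280)² = 0.000784
δn/n = √(0.0181) = 0.134
n = 1.61 mol, so δn = 0.134 × 1.61 = 0.216 mol.

0.216 mol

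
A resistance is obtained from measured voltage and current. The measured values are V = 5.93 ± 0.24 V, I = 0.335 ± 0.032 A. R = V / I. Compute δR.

1.84 Ω

Since R is a product/quotient, work with relative uncertainties:
  (1·δV/V)² = (1×0.0405)² = 0.00164;  (-1·δI/I)² = (-1×0.0955)² = 0.00912
δR/R = √(0.0108) = 0.104
R = 17.7 Ω, so δR = 0.104 × 17.7 = 1.84 Ω.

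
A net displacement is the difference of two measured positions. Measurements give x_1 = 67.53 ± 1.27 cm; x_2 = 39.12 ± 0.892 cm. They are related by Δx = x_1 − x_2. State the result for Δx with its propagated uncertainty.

28.41 ± 1.55 cm

Absolute uncertainties add in quadrature for a linear combination:
  (δx_1)² = 1.61;  (δx_2)² = 0.796
δΔx = √(2.41) = 1.55 cm
Δx = 28.41 cm.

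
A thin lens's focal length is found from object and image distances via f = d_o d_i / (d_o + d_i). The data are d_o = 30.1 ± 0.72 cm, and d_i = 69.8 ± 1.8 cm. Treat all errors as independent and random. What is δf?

0.388 cm

∂f/∂d_o = (d_i/(d_o+d_i))² = 0.488;  ∂f/∂d_i = (d_o/(d_o+d_i))² = 0.0908
δf = √((∂f/∂d_o · δd_o)² + (∂f/∂d_i · δd_i)²) = √(0.124 + 0.0267) = 0.388 cm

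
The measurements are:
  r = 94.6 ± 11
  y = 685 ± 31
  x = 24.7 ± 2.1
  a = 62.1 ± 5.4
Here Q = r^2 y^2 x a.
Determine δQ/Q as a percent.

For a monomial Q ∝ r^2, y^2, x, a, fractional errors add in quadrature:
  (2·δr/r)² = (2×0.116)² = 0.0541;  (2·δy/y)² = (2×0.0453)² = 0.00819;  (1·δx/x)² = (1×0.0850)² = 0.00723;  (1·δa/a)² = (1×0.0870)² = 0.00756
δQ/Q = √(0.0771) = 0.278

27.8%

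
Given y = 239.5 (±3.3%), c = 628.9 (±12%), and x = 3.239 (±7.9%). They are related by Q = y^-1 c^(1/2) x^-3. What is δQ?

0.000760

For a monomial Q ∝ y^-1, c^(1/2), x^-3, fractional errors add in quadrature:
  (-1·δy/y)² = (-1×0.0330)² = 0.00109;  (½·δc/c)² = (0.5×0.120)² = 0.00360;  (-3·δx/x)² = (-3×0.0790)² = 0.0562
δQ/Q = √(0.0609) = 0.247
Q = 0.003081, so δQ = 0.247 × 0.003081 = 0.000760.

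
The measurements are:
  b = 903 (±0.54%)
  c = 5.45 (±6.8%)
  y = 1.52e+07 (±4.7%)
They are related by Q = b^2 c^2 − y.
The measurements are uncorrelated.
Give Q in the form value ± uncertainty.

(9.02 ± 3.38) × 10^6

Let p = b^2·c^2 = 2.42e+07. δp/p = √((2·δb/b)² + (2·δc/c)²) = √(0.000117 + 0.0185) = 0.136, so δp = 3.3e+06.
Q = p − y: δQ = √(δp² + δy²) = √(1.09e+13 + 5.1e+11) = 3.38e+06
Q = 9.02e+06.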